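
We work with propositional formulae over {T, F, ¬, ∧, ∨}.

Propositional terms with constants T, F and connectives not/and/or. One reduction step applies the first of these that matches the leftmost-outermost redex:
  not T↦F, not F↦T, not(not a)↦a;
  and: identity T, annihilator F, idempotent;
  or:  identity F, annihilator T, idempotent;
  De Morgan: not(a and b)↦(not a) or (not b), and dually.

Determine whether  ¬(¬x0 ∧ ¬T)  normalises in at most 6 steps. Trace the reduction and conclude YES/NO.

Answer: YES — reaches normal form T in 4 ≤ 6 steps

Working:
  start: ¬(¬x0 ∧ ¬T)
  step 1: ¬¬x0 ∨ ¬¬T
  step 2: x0 ∨ ¬¬T
  step 3: x0 ∨ T
  step 4: T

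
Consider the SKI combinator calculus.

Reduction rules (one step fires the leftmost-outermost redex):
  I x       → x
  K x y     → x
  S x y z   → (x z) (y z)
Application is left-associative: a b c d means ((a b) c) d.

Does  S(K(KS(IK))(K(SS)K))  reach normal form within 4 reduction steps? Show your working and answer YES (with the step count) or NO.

  start: S(K(KS(IK))(K(SS)K))
  step 1: S(KS(IK))
  step 2: SS

Answer: YES — reaches normal form SS in 2 ≤ 4 steps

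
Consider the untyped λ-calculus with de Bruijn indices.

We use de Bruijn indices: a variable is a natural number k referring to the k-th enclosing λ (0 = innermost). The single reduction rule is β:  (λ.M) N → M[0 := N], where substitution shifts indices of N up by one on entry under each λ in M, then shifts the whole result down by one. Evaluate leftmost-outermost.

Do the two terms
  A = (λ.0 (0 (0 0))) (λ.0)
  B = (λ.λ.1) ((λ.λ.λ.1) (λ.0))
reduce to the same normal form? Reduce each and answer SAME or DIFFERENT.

Term A:
  start: (λ.0 (0 (0 0))) (λ.0)
  step 1: (λ.0) ((λ.0) ((λ.0) (λ.0)))
  step 2: (λ.0) ((λ.0) (λ.0))
  step 3: (λ.0) (λ.0)
  step 4: λ.0

Term B:
  start: (λ.λ.1) ((λ.λ.λ.1) (λ.0))
  step 1: λ.(λ.λ.λ.1) (λ.0)
  step 2: λ.λ.λ.1

Answer: DIFFERENT — A ⇓ λ.0, B ⇓ λ.λ.λ.1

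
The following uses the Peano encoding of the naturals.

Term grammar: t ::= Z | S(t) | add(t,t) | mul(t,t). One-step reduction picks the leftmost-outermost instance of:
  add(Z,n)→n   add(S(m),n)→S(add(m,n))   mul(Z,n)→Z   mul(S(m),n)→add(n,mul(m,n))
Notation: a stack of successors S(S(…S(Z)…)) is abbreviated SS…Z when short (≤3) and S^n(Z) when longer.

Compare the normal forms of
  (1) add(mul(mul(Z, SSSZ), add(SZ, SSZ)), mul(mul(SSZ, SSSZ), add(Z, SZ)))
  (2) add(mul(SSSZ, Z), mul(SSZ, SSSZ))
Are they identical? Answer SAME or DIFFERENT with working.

Term A:
  start: add(mul(mul(Z, SSSZ), add(SZ, SSZ)), mul(mul(SSZ, SSSZ), add(Z, SZ)))
  →1  add(mul(Z, add(SZ, SSZ)), mul(mul(SSZ, SSSZ), add(Z, SZ)))
  →2  add(Z, mul(mul(SSZ, SSSZ), add(Z, SZ)))
  →3  mul(mul(SSZ, SSSZ), add(Z, SZ))
  →4  mul(add(SSSZ, mul(SZ, SSSZ)), add(Z, SZ))
  →5  mul(S(add(SSZ, mul(SZ, SSSZ))), add(Z, SZ))
  →6  add(add(Z, SZ), mul(add(SSZ, mul(SZ, SSSZ)), add(Z, SZ)))
  →7  add(SZ, mul(add(SSZ, mul(SZ, SSSZ)), add(Z, SZ)))
  →8  S(add(Z, mul(add(SSZ, mul(SZ, SSSZ)), add(Z, SZ))))
  →9  S(mul(add(SSZ, mul(SZ, SSSZ)), add(Z, SZ)))
  →10  S(mul(S(add(SZ, mul(SZ, SSSZ))), add(Z, SZ)))
  →11  S(add(add(Z, SZ), mul(add(SZ, mul(SZ, SSSZ)), add(Z, SZ))))
  →12  S(add(SZ, mul(add(SZ, mul(SZ, SSSZ)), add(Z, SZ))))
  →13  S(S(add(Z, mul(add(SZ, mul(SZ, SSSZ)), add(Z, SZ)))))
  →14  S(S(mul(add(SZ, mul(SZ, SSSZ)), add(Z, SZ))))
  →15  S(S(mul(S(add(Z, mul(SZ, SSSZ))), add(Z, SZ))))
  →16  S(S(add(add(Z, SZ), mul(add(Z, mul(SZ, SSSZ)), add(Z, SZ)))))
  →17  S(S(add(SZ, mul(add(Z, mul(SZ, SSSZ)), add(Z, SZ)))))
  →18  S(S(S(add(Z, mul(add(Z, mul(SZ, SSSZ)), add(Z, SZ))))))
  →19  S(S(S(mul(add(Z, mul(SZ, SSSZ)), add(Z, SZ)))))
  →20  S(S(S(mul(mul(SZ, SSSZ), add(Z, SZ)))))
  →21  S(S(S(mul(add(SSSZ, mul(Z, SSSZ)), add(Z, SZ)))))
  →22  S(S(S(mul(S(add(SSZ, mul(Z, SSSZ))), add(Z, SZ)))))
  →23  S(S(S(add(add(Z, SZ), mul(add(SSZ, mul(Z, SSSZ)), add(Z, SZ))))))
  →24  S(S(S(add(SZ, mul(add(SSZ, mul(Z, SSSZ)), add(Z, SZ))))))
  →25  S(S(S(S(add(Z, mul(add(SSZ, mul(Z, SSSZ)), add(Z, SZ)))))))
  →26  S(S(S(S(mul(add(SSZ, mul(Z, SSSZ)), add(Z, SZ))))))
  →27  S(S(S(S(mul(S(add(SZ, mul(Z, SSSZ))), add(Z, SZ))))))
  →28  S(S(S(S(add(add(Z, SZ), mul(add(SZ, mul(Z, SSSZ)), add(Z, SZ)))))))
  →29  S(S(S(S(add(SZ, mul(add(SZ, mul(Z, SSSZ)), add(Z, SZ)))))))
  →30  S(S(S(S(S(add(Z, mul(add(SZ, mul(Z, SSSZ)), add(Z, SZ))))))))
  →31  S(S(S(S(S(mul(add(SZ, mul(Z, SSSZ)), add(Z, SZ)))))))
  →32  S(S(S(S(S(mul(S(add(Z, mul(Z, SSSZ))), add(Z, SZ)))))))
  →33  S(S(S(S(S(add(add(Z, SZ), mul(add(Z, mul(Z, SSSZ)), add(Z, SZ))))))))
  →34  S(S(S(S(S(add(SZ, mul(add(Z, mul(Z, SSSZ)), add(Z, SZ))))))))
  →35  S(S(S(S(S(S(add(Z, mul(add(Z, mul(Z, SSSZ)), add(Z, SZ)))))))))
  →36  S(S(S(S(S(S(mul(add(Z, mul(Z, SSSZ)), add(Z, SZ))))))))
  →37  S(S(S(S(S(S(mul(mul(Z, SSSZ), add(Z, SZ))))))))
  →38  S(S(S(S(S(S(mul(Z, add(Z, SZ))))))))
  →39  S^6(Z)

Term B:
  start: add(mul(SSSZ, Z), mul(SSZ, SSSZ))
  →1  add(add(Z, mul(SSZ, Z)), mul(SSZ, SSSZ))
  →2  add(mul(SSZ, Z), mul(SSZ, SSSZ))
  →3  add(add(Z, mul(SZ, Z)), mul(SSZ, SSSZ))
  →4  add(mul(SZ, Z), mul(SSZ, SSSZ))
  →5  add(add(Z, mul(Z, Z)), mul(SSZ, SSSZ))
  →6  add(mul(Z, Z), mul(SSZ, SSSZ))
  →7  add(Z, mul(SSZ, SSSZ))
  →8  mul(SSZ, SSSZ)
  →9  add(SSSZ, mul(SZ, SSSZ))
  →10  S(add(SSZ, mul(SZ, SSSZ)))
  →11  S(S(add(SZ, mul(SZ, SSSZ))))
  →12  S(S(S(add(Z, mul(SZ, SSSZ)))))
  →13  S(S(S(mul(SZ, SSSZ))))
  →14  S(S(S(add(SSSZ, mul(Z, SSSZ)))))
  →15  S(S(S(S(add(SSZ, mul(Z, SSSZ))))))
  →16  S(S(S(S(S(add(SZ, mul(Z, SSSZ)))))))
  →17  S(S(S(S(S(S(add(Z, mul(Z, SSSZ))))))))
  →18  S(S(S(S(S(S(mul(Z, SSSZ)))))))
  →19  S^6(Z)

Answer: SAME — A ⇓ S^6(Z), B ⇓ S^6(Z)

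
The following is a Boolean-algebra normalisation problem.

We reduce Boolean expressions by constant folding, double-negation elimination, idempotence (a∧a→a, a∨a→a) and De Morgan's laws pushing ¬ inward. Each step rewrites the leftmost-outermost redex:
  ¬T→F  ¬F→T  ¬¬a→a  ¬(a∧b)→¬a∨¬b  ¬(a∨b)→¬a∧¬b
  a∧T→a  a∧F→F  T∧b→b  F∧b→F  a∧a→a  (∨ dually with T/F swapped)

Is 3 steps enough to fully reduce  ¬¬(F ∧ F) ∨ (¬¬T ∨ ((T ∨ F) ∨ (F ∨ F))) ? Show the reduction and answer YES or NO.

Answer: NO — after 3 steps the term is ¬¬T ∨ ((T ∨ F) ∨ (F ∨ F)), not yet normal

Derivation:
  start: ¬¬(F ∧ F) ∨ (¬¬T ∨ ((T ∨ F) ∨ (F ∨ F)))
  step 1: (F ∧ F) ∨ (¬¬T ∨ ((T ∨ F) ∨ (F ∨ F)))
  step 2: F ∨ (¬¬T ∨ ((T ∨ F) ∨ (F ∨ F)))
  step 3: ¬¬T ∨ ((T ∨ F) ∨ (F ∨ F))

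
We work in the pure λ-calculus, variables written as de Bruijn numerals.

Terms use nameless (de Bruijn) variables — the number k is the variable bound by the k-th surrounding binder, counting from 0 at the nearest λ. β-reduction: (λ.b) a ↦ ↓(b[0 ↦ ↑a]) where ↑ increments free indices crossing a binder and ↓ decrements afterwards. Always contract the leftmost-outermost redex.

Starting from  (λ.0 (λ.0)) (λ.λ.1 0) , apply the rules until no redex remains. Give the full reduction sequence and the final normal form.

Answer: normal form = λ.0  (in 3 steps)

Working:
  start: (λ.0 (λ.0)) (λ.λ.1 0)
  →1  (λ.λ.1 0) (λ.0)
  →2  λ.(λ.0) 0
  →3  λ.0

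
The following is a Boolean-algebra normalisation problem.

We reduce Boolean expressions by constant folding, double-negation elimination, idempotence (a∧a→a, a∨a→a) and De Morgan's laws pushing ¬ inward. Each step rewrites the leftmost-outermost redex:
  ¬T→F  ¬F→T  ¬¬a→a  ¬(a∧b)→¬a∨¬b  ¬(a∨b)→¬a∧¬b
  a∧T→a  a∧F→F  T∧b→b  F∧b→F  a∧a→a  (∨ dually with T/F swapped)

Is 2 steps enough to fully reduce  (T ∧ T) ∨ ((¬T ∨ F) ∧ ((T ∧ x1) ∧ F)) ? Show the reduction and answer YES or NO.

Answer: YES — reaches normal form T in 2 ≤ 2 steps

Derivation:
  start: (T ∧ T) ∨ ((¬T ∨ F) ∧ ((T ∧ x1) ∧ F))
  step 1: T ∨ ((¬T ∨ F) ∧ ((T ∧ x1) ∧ F))
  step 2: T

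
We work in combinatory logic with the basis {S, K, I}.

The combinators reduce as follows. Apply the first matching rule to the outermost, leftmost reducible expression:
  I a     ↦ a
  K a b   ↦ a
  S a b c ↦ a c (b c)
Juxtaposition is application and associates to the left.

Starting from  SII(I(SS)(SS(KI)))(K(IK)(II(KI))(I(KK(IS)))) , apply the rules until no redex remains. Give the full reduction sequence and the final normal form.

Answer: normal form = K(K(K(K(KK))))  (in 49 steps)

Working:
  start: SII(I(SS)(SS(KI)))(K(IK)(II(KI))(I(KK(IS))))
  step 1: I(I(SS)(SS(KI)))(I(I(SS)(SS(KI))))(K(IK)(II(KI))(I(KK(IS))))
  step 2: I(SS)(SS(KI))(I(I(SS)(SS(KI))))(K(IK)(II(KI))(I(KK(IS))))
  step 3: SS(SS(KI))(I(I(SS)(SS(KI))))(K(IK)(II(KI))(I(KK(IS))))
  step 4: S(I(I(SS)(SS(KI))))(SS(KI)(I(I(SS)(SS(KI)))))(K(IK)(II(KI))(I(KK(IS))))
  step 5: I(I(SS)(SS(KI)))(K(IK)(II(KI))(I(KK(IS))))(SS(KI)(I(I(SS)(SS(KI))))(K(IK)(II(KI))(I(KK(IS)))))
  step 6: I(SS)(SS(KI))(K(IK)(II(KI))(I(KK(IS))))(SS(KI)(I(I(SS)(SS(KI))))(K(IK)(II(KI))(I(KK(IS)))))
  step 7: SS(SS(KI))(K(IK)(II(KI))(I(KK(IS))))(SS(KI)(I(I(SS)(SS(KI))))(K(IK)(II(KI))(I(KK(IS)))))
  step 8: S(K(IK)(II(KI))(I(KK(IS))))(SS(KI)(K(IK)(II(KI))(I(KK(IS)))))(SS(KI)(I(I(SS)(SS(KI))))(K(IK)(II(KI))(I(KK(IS)))))
  step 9: K(IK)(II(KI))(I(KK(IS)))(SS(KI)(I(I(SS)(SS(KI))))(K(IK)(II(KI))(I(KK(IS)))))(SS(KI)(K(IK)(II(KI))(I(KK(IS))))(SS(KI)(I(I(SS)(SS(KI))))(K(IK)(II(KI))(I(KK(IS))))))
  step 10: IK(I(KK(IS)))(SS(KI)(I(I(SS)(SS(KI))))(K(IK)(II(KI))(I(KK(IS)))))(SS(KI)(K(IK)(II(KI))(I(KK(IS))))(SS(KI)(I(I(SS)(SS(KI))))(K(IK)(II(KI))(I(KK(IS))))))
  step 11: K(I(KK(IS)))(SS(KI)(I(I(SS)(SS(KI))))(K(IK)(II(KI))(I(KK(IS)))))(SS(KI)(K(IK)(II(KI))(I(KK(IS))))(SS(KI)(I(I(SS)(SS(KI))))(K(IK)(II(KI))(I(KK(IS))))))
  step 12: I(KK(IS))(SS(KI)(K(IK)(II(KI))(I(KK(IS))))(SS(KI)(I(I(SS)(SS(KI))))(K(IK)(II(KI))(I(KK(IS))))))
  step 13: KK(IS)(SS(KI)(K(IK)(II(KI))(I(KK(IS))))(SS(KI)(I(I(SS)(SS(KI))))(K(IK)(II(KI))(I(KK(IS))))))
  step 14: K(SS(KI)(K(IK)(II(KI))(I(KK(IS))))(SS(KI)(I(I(SS)(SS(KI))))(K(IK)(II(KI))(I(KK(IS))))))
  step 15: K(S(K(IK)(II(KI))(I(KK(IS))))(KI(K(IK)(II(KI))(I(KK(IS)))))(SS(KI)(I(I(SS)(SS(KI))))(K(IK)(II(KI))(I(KK(IS))))))
  step 16: K(K(IK)(II(KI))(I(KK(IS)))(SS(KI)(I(I(SS)(SS(KI))))(K(IK)(II(KI))(I(KK(IS)))))(KI(K(IK)(II(KI))(I(KK(IS))))(SS(KI)(I(I(SS)(SS(KI))))(K(IK)(II(KI))(I(KK(IS)))))))
  step 17: K(IK(I(KK(IS)))(SS(KI)(I(I(SS)(SS(KI))))(K(IK)(II(KI))(I(KK(IS)))))(KI(K(IK)(II(KI))(I(KK(IS))))(SS(KI)(I(I(SS)(SS(KI))))(K(IK)(II(KI))(I(KK(IS)))))))
  step 18: K(K(I(KK(IS)))(SS(KI)(I(I(SS)(SS(KI))))(K(IK)(II(KI))(I(KK(IS)))))(KI(K(IK)(II(KI))(I(KK(IS))))(SS(KI)(I(I(SS)(SS(KI))))(K(IK)(II(KI))(I(KK(IS)))))))
  step 19: K(I(KK(IS))(KI(K(IK)(II(KI))(I(KK(IS))))(SS(KI)(I(I(SS)(SS(KI))))(K(IK)(II(KI))(I(KK(IS)))))))
  step 20: K(KK(IS)(KI(K(IK)(II(KI))(I(KK(IS))))(SS(KI)(I(I(SS)(SS(KI))))(K(IK)(II(KI))(I(KK(IS)))))))
  step 21: K(K(KI(K(IK)(II(KI))(I(KK(IS))))(SS(KI)(I(I(SS)(SS(KI))))(K(IK)(II(KI))(I(KK(IS)))))))
  step 22: K(K(I(SS(KI)(I(I(SS)(SS(KI))))(K(IK)(II(KI))(I(KK(IS)))))))
  step 23: K(K(SS(KI)(I(I(SS)(SS(KI))))(K(IK)(II(KI))(I(KK(IS))))))
  step 24: K(K(S(I(I(SS)(SS(KI))))(KI(I(I(SS)(SS(KI)))))(K(IK)(II(KI))(I(KK(IS))))))
  step 25: K(K(I(I(SS)(SS(KI)))(K(IK)(II(KI))(I(KK(IS))))(KI(I(I(SS)(SS(KI))))(K(IK)(II(KI))(I(KK(IS)))))))
  step 26: K(K(I(SS)(SS(KI))(K(IK)(II(KI))(I(KK(IS))))(KI(I(I(SS)(SS(KI))))(K(IK)(II(KI))(I(KK(IS)))))))
  step 27: K(K(SS(SS(KI))(K(IK)(II(KI))(I(KK(IS))))(KI(I(I(SS)(SS(KI))))(K(IK)(II(KI))(I(KK(IS)))))))
  step 28: K(K(S(K(IK)(II(KI))(I(KK(IS))))(SS(KI)(K(IK)(II(KI))(I(KK(IS)))))(KI(I(I(SS)(SS(KI))))(K(IK)(II(KI))(I(KK(IS)))))))
  step 29: K(K(K(IK)(II(KI))(I(KK(IS)))(KI(I(I(SS)(SS(KI))))(K(IK)(II(KI))(I(KK(IS)))))(SS(KI)(K(IK)(II(KI))(I(KK(IS))))(KI(I(I(SS)(SS(KI))))(K(IK)(II(KI))(I(KK(IS))))))))
  step 30: K(K(IK(I(KK(IS)))(KI(I(I(SS)(SS(KI))))(K(IK)(II(KI))(I(KK(IS)))))(SS(KI)(K(IK)(II(KI))(I(KK(IS))))(KI(I(I(SS)(SS(KI))))(K(IK)(II(KI))(I(KK(IS))))))))
  step 31: K(K(K(I(KK(IS)))(KI(I(I(SS)(SS(KI))))(K(IK)(II(KI))(I(KK(IS)))))(SS(KI)(K(IK)(II(KI))(I(KK(IS))))(KI(I(I(SS)(SS(KI))))(K(IK)(II(KI))(I(KK(IS))))))))
  step 32: K(K(I(KK(IS))(SS(KI)(K(IK)(II(KI))(I(KK(IS))))(KI(I(I(SS)(SS(KI))))(K(IK)(II(KI))(I(KK(IS))))))))
  step 33: K(K(KK(IS)(SS(KI)(K(IK)(II(KI))(I(KK(IS))))(KI(I(I(SS)(SS(KI))))(K(IK)(II(KI))(I(KK(IS))))))))
  step 34: K(K(K(SS(KI)(K(IK)(II(KI))(I(KK(IS))))(KI(I(I(SS)(SS(KI))))(K(IK)(II(KI))(I(KK(IS))))))))
  step 35: K(K(K(S(K(IK)(II(KI))(I(KK(IS))))(KI(K(IK)(II(KI))(I(KK(IS)))))(KI(I(I(SS)(SS(KI))))(K(IK)(II(KI))(I(KK(IS))))))))
  step 36: K(K(K(K(IK)(II(KI))(I(KK(IS)))(KI(I(I(SS)(SS(KI))))(K(IK)(II(KI))(I(KK(IS)))))(KI(K(IK)(II(KI))(I(KK(IS))))(KI(I(I(SS)(SS(KI))))(K(IK)(II(KI))(I(KK(IS)))))))))
  step 37: K(K(K(IK(I(KK(IS)))(KI(I(I(SS)(SS(KI))))(K(IK)(II(KI))(I(KK(IS)))))(KI(K(IK)(II(KI))(I(KK(IS))))(KI(I(I(SS)(SS(KI))))(K(IK)(II(KI))(I(KK(IS)))))))))
  step 38: K(K(K(K(I(KK(IS)))(KI(I(I(SS)(SS(KI))))(K(IK)(II(KI))(I(KK(IS)))))(KI(K(IK)(II(KI))(I(KK(IS))))(KI(I(I(SS)(SS(KI))))(K(IK)(II(KI))(I(KK(IS)))))))))
  step 39: K(K(K(I(KK(IS))(KI(K(IK)(II(KI))(I(KK(IS))))(KI(I(I(SS)(SS(KI))))(K(IK)(II(KI))(I(KK(IS)))))))))
  step 40: K(K(K(KK(IS)(KI(K(IK)(II(KI))(I(KK(IS))))(KI(I(I(SS)(SS(KI))))(K(IK)(II(KI))(I(KK(IS)))))))))
  step 41: K(K(K(K(KI(K(IK)(II(KI))(I(KK(IS))))(KI(I(I(SS)(SS(KI))))(K(IK)(II(KI))(I(KK(IS)))))))))
  step 42: K(K(K(K(I(KI(I(I(SS)(SS(KI))))(K(IK)(II(KI))(I(KK(IS)))))))))
  step 43: K(K(K(K(KI(I(I(SS)(SS(KI))))(K(IK)(II(KI))(I(KK(IS))))))))
  step 44: K(K(K(K(I(K(IK)(II(KI))(I(KK(IS))))))))
  step 45: K(K(K(K(K(IK)(II(KI))(I(KK(IS)))))))
  step 46: K(K(K(K(IK(I(KK(IS)))))))
  step 47: K(K(K(K(K(I(KK(IS)))))))
  step 48: K(K(K(K(K(KK(IS))))))
  step 49: K(K(K(K(KK))))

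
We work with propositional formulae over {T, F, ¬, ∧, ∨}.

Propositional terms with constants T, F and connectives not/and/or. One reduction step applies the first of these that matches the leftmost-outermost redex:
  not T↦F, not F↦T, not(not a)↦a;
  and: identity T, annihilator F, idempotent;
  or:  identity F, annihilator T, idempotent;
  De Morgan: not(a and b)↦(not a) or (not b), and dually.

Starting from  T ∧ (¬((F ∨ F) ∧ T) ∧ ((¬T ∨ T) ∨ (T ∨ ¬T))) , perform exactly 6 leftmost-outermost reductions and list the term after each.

Answer: after 6 steps: T ∧ ((¬T ∨ T) ∨ (T ∨ ¬T))

Reduction:
  start: T ∧ (¬((F ∨ F) ∧ T) ∧ ((¬T ∨ T) ∨ (T ∨ ¬T)))
  →1  ¬((F ∨ F) ∧ T) ∧ ((¬T ∨ T) ∨ (T ∨ ¬T))
  →2  (¬(F ∨ F) ∨ ¬T) ∧ ((¬T ∨ T) ∨ (T ∨ ¬T))
  →3  ((¬F ∧ ¬F) ∨ ¬T) ∧ ((¬T ∨ T) ∨ (T ∨ ¬T))
  →4  (¬F ∨ ¬T) ∧ ((¬T ∨ T) ∨ (T ∨ ¬T))
  →5  (T ∨ ¬T) ∧ ((¬T ∨ T) ∨ (T ∨ ¬T))
  →6  T ∧ ((¬T ∨ T) ∨ (T ∨ ¬T))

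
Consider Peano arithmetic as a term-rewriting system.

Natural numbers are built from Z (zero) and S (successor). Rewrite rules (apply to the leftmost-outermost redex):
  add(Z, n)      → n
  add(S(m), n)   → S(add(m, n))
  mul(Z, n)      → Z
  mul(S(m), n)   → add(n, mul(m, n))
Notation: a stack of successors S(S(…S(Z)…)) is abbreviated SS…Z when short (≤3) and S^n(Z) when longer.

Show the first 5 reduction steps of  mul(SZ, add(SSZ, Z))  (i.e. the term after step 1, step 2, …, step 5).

  start: mul(SZ, add(SSZ, Z))
  [1] add(add(SSZ, Z), mul(Z, add(SSZ, Z)))
  [2] add(S(add(SZ, Z)), mul(Z, add(SSZ, Z)))
  [3] S(add(add(SZ, Z), mul(Z, add(SSZ, Z))))
  [4] S(add(S(add(Z, Z)), mul(Z, add(SSZ, Z))))
  [5] S(S(add(add(Z, Z), mul(Z, add(SSZ, Z)))))

Answer: after 5 steps: S(S(add(add(Z, Z), mul(Z, add(SSZ, Z)))))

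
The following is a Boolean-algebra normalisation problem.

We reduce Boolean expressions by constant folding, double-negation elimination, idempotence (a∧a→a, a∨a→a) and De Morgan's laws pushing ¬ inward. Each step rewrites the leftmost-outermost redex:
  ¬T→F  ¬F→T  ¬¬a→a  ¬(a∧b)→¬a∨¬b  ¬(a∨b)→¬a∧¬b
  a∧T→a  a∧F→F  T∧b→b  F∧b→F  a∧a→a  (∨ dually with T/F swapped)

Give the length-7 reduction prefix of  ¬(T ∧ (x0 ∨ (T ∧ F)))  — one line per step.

Answer: after 7 steps: ¬x0 ∧ ¬F

Derivation:
  start: ¬(T ∧ (x0 ∨ (T ∧ F)))
  →1  ¬T ∨ ¬(x0 ∨ (T ∧ F))
  →2  F ∨ ¬(x0 ∨ (T ∧ F))
  →3  ¬(x0 ∨ (T ∧ F))
  →4  ¬x0 ∧ ¬(T ∧ F)
  →5  ¬x0 ∧ (¬T ∨ ¬F)
  →6  ¬x0 ∧ (F ∨ ¬F)
  →7  ¬x0 ∧ ¬F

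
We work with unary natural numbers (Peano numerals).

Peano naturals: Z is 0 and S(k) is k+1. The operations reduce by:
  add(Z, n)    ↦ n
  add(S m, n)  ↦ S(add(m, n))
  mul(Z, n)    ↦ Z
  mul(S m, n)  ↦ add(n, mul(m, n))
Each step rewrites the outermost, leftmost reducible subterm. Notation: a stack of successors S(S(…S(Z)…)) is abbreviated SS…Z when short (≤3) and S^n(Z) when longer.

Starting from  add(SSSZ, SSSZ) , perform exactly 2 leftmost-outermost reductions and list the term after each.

Answer: after 2 steps: S(S(add(SZ, SSSZ)))

Derivation:
  start: add(SSSZ, SSSZ)
  step 1: S(add(SSZ, SSSZ))
  step 2: S(S(add(SZ, SSSZ)))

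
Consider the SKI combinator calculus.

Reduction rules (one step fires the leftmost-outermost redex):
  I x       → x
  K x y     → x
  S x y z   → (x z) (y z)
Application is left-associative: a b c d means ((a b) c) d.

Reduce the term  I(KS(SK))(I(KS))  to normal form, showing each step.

  start: I(KS(SK))(I(KS))
  →1  KS(SK)(I(KS))
  →2  S(I(KS))
  →3  S(KS)

Answer: normal form = S(KS)  (in 3 steps)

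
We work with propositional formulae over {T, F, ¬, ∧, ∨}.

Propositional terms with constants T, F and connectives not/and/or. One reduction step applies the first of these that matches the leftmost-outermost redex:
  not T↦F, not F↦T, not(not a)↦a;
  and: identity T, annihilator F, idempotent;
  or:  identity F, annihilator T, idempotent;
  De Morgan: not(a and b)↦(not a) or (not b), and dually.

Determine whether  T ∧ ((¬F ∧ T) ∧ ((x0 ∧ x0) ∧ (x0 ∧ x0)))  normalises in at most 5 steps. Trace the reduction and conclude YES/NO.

  start: T ∧ ((¬F ∧ T) ∧ ((x0 ∧ x0) ∧ (x0 ∧ x0)))
  →1  (¬F ∧ T) ∧ ((x0 ∧ x0) ∧ (x0 ∧ x0))
  →2  ¬F ∧ ((x0 ∧ x0) ∧ (x0 ∧ x0))
  →3  T ∧ ((x0 ∧ x0) ∧ (x0 ∧ x0))
  →4  (x0 ∧ x0) ∧ (x0 ∧ x0)
  →5  x0 ∧ x0

Answer: NO — after 5 steps the term is x0 ∧ x0, not yet normal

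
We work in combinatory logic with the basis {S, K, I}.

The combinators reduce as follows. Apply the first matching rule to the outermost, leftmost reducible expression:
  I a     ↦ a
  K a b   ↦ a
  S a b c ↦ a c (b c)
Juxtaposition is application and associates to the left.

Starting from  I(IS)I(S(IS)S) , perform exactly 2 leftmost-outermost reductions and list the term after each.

Answer: after 2 steps: SI(S(IS)S)

Working:
  start: I(IS)I(S(IS)S)
  step 1: ISI(S(IS)S)
  step 2: SI(S(IS)S)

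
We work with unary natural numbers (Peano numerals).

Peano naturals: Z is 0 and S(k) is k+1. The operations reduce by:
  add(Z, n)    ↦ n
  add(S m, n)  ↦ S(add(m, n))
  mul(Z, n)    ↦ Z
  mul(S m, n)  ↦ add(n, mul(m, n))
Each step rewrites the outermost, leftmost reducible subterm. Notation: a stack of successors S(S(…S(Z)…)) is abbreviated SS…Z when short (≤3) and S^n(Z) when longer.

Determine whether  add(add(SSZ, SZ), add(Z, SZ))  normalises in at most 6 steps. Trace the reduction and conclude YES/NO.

  start: add(add(SSZ, SZ), add(Z, SZ))
  [1] add(S(add(SZ, SZ)), add(Z, SZ))
  [2] S(add(add(SZ, SZ), add(Z, SZ)))
  [3] S(add(S(add(Z, SZ)), add(Z, SZ)))
  [4] S(S(add(add(Z, SZ), add(Z, SZ))))
  [5] S(S(add(SZ, add(Z, SZ))))
  [6] S(S(S(add(Z, add(Z, SZ)))))

Answer: NO — after 6 steps the term is S(S(S(add(Z, add(Z, SZ))))), not yet normal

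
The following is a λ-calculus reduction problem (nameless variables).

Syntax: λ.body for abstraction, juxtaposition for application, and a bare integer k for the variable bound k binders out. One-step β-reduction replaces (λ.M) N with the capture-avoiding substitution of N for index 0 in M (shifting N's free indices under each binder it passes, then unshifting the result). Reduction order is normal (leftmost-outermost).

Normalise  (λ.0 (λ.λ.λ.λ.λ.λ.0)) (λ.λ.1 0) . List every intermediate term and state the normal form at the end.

  start: (λ.0 (λ.λ.λ.λ.λ.λ.0)) (λ.λ.1 0)
  →1  (λ.λ.1 0) (λ.λ.λ.λ.λ.λ.0)
  →2  λ.(λ.λ.λ.λ.λ.λ.0) 0
  →3  λ.λ.λ.λ.λ.λ.0

Answer: normal form = λ.λ.λ.λ.λ.λ.0  (in 3 steps)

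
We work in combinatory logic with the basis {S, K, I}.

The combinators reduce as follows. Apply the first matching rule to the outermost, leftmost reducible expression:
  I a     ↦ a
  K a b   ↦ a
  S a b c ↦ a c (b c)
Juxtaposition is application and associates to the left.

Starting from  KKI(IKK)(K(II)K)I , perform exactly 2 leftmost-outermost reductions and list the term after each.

Answer: after 2 steps: IKKI

Reduction:
  start: KKI(IKK)(K(II)K)I
  [1] K(IKK)(K(II)K)I
  [2] IKKI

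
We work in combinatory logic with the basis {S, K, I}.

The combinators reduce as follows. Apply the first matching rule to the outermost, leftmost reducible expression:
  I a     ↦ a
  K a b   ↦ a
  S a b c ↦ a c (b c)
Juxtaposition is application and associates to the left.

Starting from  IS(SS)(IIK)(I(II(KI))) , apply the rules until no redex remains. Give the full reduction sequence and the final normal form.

  start: IS(SS)(IIK)(I(II(KI)))
  step 1: S(SS)(IIK)(I(II(KI)))
  step 2: SS(I(II(KI)))(IIK(I(II(KI))))
  step 3: S(IIK(I(II(KI))))(I(II(KI))(IIK(I(II(KI)))))
  step 4: S(IK(I(II(KI))))(I(II(KI))(IIK(I(II(KI)))))
  step 5: S(K(I(II(KI))))(I(II(KI))(IIK(I(II(KI)))))
  step 6: S(K(II(KI)))(I(II(KI))(IIK(I(II(KI)))))
  step 7: S(K(I(KI)))(I(II(KI))(IIK(I(II(KI)))))
  step 8: S(K(KI))(I(II(KI))(IIK(I(II(KI)))))
  step 9: S(K(KI))(II(KI)(IIK(I(II(KI)))))
  step 10: S(K(KI))(I(KI)(IIK(I(II(KI)))))
  step 11: S(K(KI))(KI(IIK(I(II(KI)))))
  step 12: S(K(KI))I

Answer: normal form = S(K(KI))I  (in 12 steps)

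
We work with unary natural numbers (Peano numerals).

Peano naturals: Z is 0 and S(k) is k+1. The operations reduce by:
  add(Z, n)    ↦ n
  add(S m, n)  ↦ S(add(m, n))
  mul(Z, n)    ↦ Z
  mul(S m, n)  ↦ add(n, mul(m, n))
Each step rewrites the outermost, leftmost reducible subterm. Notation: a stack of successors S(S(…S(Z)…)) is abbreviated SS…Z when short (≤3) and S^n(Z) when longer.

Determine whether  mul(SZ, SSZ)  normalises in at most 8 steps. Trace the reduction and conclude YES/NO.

  start: mul(SZ, SSZ)
  step 1: add(SSZ, mul(Z, SSZ))
  step 2: S(add(SZ, mul(Z, SSZ)))
  step 3: S(S(add(Z, mul(Z, SSZ))))
  step 4: S(S(mul(Z, SSZ)))
  step 5: SSZ

Answer: YES — reaches normal form SSZ in 5 ≤ 8 steps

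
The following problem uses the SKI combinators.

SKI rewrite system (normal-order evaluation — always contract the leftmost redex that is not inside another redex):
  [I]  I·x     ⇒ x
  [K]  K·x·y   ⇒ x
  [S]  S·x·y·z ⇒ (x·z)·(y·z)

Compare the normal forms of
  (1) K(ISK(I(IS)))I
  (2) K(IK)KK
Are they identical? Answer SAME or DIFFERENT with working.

Term A:
  start: K(ISK(I(IS)))I
  step 1: ISK(I(IS))
  step 2: SK(I(IS))
  step 3: SK(IS)
  step 4: SKS

Term B:
  start: K(IK)KK
  step 1: IKK
  step 2: KK

Answer: DIFFERENT — A ⇓ SKS, B ⇓ KK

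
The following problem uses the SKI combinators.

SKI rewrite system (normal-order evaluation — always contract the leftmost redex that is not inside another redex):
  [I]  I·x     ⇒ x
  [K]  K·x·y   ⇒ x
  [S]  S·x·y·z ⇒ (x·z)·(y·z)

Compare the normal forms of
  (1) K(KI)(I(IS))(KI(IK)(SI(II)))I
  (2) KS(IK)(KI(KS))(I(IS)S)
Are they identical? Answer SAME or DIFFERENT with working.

Term A:
  start: K(KI)(I(IS))(KI(IK)(SI(II)))I
  →1  KI(KI(IK)(SI(II)))I
  →2  II
  →3  I

Term B:
  start: KS(IK)(KI(KS))(I(IS)S)
  →1  S(KI(KS))(I(IS)S)
  →2  SI(I(IS)S)
  →3  SI(ISS)
  →4  SI(SS)

Answer: DIFFERENT — A ⇓ I, B ⇓ SI(SS)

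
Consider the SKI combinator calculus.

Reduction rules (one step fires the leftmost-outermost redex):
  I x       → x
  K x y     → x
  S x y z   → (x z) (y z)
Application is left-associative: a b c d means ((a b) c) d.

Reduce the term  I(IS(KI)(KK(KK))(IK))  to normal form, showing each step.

Answer: normal form = KK  (in 7 steps)

Derivation:
  start: I(IS(KI)(KK(KK))(IK))
  [1] IS(KI)(KK(KK))(IK)
  [2] S(KI)(KK(KK))(IK)
  [3] KI(IK)(KK(KK)(IK))
  [4] I(KK(KK)(IK))
  [5] KK(KK)(IK)
  [6] K(IK)
  [7] KK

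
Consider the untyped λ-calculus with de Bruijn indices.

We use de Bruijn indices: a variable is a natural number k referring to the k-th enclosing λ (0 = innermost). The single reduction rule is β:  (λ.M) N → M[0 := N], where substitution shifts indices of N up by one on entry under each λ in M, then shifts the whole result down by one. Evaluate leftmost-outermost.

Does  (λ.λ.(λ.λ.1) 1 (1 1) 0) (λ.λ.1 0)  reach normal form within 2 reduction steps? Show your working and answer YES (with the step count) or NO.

  start: (λ.λ.(λ.λ.1) 1 (1 1) 0) (λ.λ.1 0)
  [1] λ.(λ.λ.1) (λ.λ.1 0) ((λ.λ.1 0) (λ.λ.1 0)) 0
  [2] λ.(λ.λ.λ.1 0) ((λ.λ.1 0) (λ.λ.1 0)) 0

Answer: NO — after 2 steps the term is λ.(λ.λ.λ.1 0) ((λ.λ.1 0) (λ.λ.1 0)) 0, not yet normal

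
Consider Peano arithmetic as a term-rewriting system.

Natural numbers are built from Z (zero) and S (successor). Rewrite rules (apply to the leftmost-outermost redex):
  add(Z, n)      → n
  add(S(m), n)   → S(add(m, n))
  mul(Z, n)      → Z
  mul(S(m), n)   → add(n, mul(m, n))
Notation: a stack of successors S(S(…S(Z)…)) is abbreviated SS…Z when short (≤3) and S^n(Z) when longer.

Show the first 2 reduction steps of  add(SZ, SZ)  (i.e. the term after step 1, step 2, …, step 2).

Answer: after 2 steps: SSZ

Derivation:
  start: add(SZ, SZ)
  →1  S(add(Z, SZ))
  →2  SSZ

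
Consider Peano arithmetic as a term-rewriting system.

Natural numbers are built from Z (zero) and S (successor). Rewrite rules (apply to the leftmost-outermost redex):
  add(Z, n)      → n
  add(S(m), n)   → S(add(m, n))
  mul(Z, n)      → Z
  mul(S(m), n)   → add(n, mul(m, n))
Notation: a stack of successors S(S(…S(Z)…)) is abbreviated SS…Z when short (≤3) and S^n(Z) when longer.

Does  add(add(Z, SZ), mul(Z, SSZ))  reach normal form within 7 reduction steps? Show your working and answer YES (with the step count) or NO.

  start: add(add(Z, SZ), mul(Z, SSZ))
  →1  add(SZ, mul(Z, SSZ))
  →2  S(add(Z, mul(Z, SSZ)))
  →3  S(mul(Z, SSZ))
  →4  SZ

Answer: YES — reaches normal form SZ in 4 ≤ 7 steps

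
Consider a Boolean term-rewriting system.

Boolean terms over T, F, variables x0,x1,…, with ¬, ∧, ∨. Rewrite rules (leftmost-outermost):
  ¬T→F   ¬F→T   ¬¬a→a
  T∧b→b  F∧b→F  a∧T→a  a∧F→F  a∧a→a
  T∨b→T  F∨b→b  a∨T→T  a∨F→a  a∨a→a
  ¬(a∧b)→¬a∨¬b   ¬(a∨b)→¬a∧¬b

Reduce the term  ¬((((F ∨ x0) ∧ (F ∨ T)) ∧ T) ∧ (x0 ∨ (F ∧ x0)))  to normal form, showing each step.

  start: ¬((((F ∨ x0) ∧ (F ∨ T)) ∧ T) ∧ (x0 ∨ (F ∧ x0)))
  [1] ¬(((F ∨ x0) ∧ (F ∨ T)) ∧ T) ∨ ¬(x0 ∨ (F ∧ x0))
  [2] (¬((F ∨ x0) ∧ (F ∨ T)) ∨ ¬T) ∨ ¬(x0 ∨ (F ∧ x0))
  [3] ((¬(F ∨ x0) ∨ ¬(F ∨ T)) ∨ ¬T) ∨ ¬(x0 ∨ (F ∧ x0))
  [4] (((¬F ∧ ¬x0) ∨ ¬(F ∨ T)) ∨ ¬T) ∨ ¬(x0 ∨ (F ∧ x0))
  [5] (((T ∧ ¬x0) ∨ ¬(F ∨ T)) ∨ ¬T) ∨ ¬(x0 ∨ (F ∧ x0))
  [6] ((¬x0 ∨ ¬(F ∨ T)) ∨ ¬T) ∨ ¬(x0 ∨ (F ∧ x0))
  [7] ((¬x0 ∨ (¬F ∧ ¬T)) ∨ ¬T) ∨ ¬(x0 ∨ (F ∧ x0))
  [8] ((¬x0 ∨ (T ∧ ¬T)) ∨ ¬T) ∨ ¬(x0 ∨ (F ∧ x0))
  [9] ((¬x0 ∨ ¬T) ∨ ¬T) ∨ ¬(x0 ∨ (F ∧ x0))
  [10] ((¬x0 ∨ F) ∨ ¬T) ∨ ¬(x0 ∨ (F ∧ x0))
  [11] (¬x0 ∨ ¬T) ∨ ¬(x0 ∨ (F ∧ x0))
  [12] (¬x0 ∨ F) ∨ ¬(x0 ∨ (F ∧ x0))
  [13] ¬x0 ∨ ¬(x0 ∨ (F ∧ x0))
  [14] ¬x0 ∨ (¬x0 ∧ ¬(F ∧ x0))
  [15] ¬x0 ∨ (¬x0 ∧ (¬F ∨ ¬x0))
  [16] ¬x0 ∨ (¬x0 ∧ (T ∨ ¬x0))
  [17] ¬x0 ∨ (¬x0 ∧ T)
  [18] ¬x0 ∨ ¬x0
  [19] ¬x0

Answer: normal form = ¬x0  (in 19 steps)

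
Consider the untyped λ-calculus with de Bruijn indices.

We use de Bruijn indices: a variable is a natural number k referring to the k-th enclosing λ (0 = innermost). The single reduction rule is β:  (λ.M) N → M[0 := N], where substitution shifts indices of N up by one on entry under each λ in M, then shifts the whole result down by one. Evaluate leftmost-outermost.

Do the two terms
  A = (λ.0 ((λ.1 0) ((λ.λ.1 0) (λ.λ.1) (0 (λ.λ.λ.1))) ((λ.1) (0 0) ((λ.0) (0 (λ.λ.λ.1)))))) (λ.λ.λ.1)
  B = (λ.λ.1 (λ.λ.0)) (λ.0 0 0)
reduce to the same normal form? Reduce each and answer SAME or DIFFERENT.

Term A:
  start: (λ.0 ((λ.1 0) ((λ.λ.1 0) (λ.λ.1) (0 (λ.λ.λ.1))) ((λ.1) (0 0) ((λ.0) (0 (λ.λ.λ.1)))))) (λ.λ.λ.1)
  step 1: (λ.λ.λ.1) ((λ.(λ.λ.λ.1) 0) ((λ.λ.1 0) (λ.λ.1) ((λ.λ.λ.1) (λ.λ.λ.1))) ((λ.λ.λ.λ.1) ((λ.λ.λ.1) (λ.λ.λ.1)) ((λ.0) ((λ.λ.λ.1) (λ.λ.λ.1)))))
  step 2: λ.λ.1

Term B:
  start: (λ.λ.1 (λ.λ.0)) (λ.0 0 0)
  step 1: λ.(λ.0 0 0) (λ.λ.0)
  step 2: λ.(λ.λ.0) (λ.λ.0) (λ.λ.0)
  step 3: λ.(λ.0) (λ.λ.0)
  step 4: λ.λ.λ.0

Answer: DIFFERENT — A ⇓ λ.λ.1, B ⇓ λ.λ.λ.0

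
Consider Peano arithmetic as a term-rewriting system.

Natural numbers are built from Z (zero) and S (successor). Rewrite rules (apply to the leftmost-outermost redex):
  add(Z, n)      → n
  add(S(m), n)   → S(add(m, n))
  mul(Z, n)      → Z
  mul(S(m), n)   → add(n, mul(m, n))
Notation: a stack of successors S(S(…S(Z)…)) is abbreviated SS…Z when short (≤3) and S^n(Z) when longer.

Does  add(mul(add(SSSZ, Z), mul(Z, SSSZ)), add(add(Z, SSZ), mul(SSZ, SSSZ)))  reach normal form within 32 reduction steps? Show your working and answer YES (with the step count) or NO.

Answer: YES — reaches normal form S^8(Z) in 30 ≤ 32 steps

Working:
  start: add(mul(add(SSSZ, Z), mul(Z, SSSZ)), add(add(Z, SSZ), mul(SSZ, SSSZ)))
  step 1: add(mul(S(add(SSZ, Z)), mul(Z, SSSZ)), add(add(Z, SSZ), mul(SSZ, SSSZ)))
  step 2: add(add(mul(Z, SSSZ), mul(add(SSZ, Z), mul(Z, SSSZ))), add(add(Z, SSZ), mul(SSZ, SSSZ)))
  step 3: add(add(Z, mul(add(SSZ, Z), mul(Z, SSSZ))), add(add(Z, SSZ), mul(SSZ, SSSZ)))
  step 4: add(mul(add(SSZ, Z), mul(Z, SSSZ)), add(add(Z, SSZ), mul(SSZ, SSSZ)))
  step 5: add(mul(S(add(SZ, Z)), mul(Z, SSSZ)), add(add(Z, SSZ), mul(SSZ, SSSZ)))
  step 6: add(add(mul(Z, SSSZ), mul(add(SZ, Z), mul(Z, SSSZ))), add(add(Z, SSZ), mul(SSZ, SSSZ)))
  step 7: add(add(Z, mul(add(SZ, Z), mul(Z, SSSZ))), add(add(Z, SSZ), mul(SSZ, SSSZ)))
  step 8: add(mul(add(SZ, Z), mul(Z, SSSZ)), add(add(Z, SSZ), mul(SSZ, SSSZ)))
  step 9: add(mul(S(add(Z, Z)), mul(Z, SSSZ)), add(add(Z, SSZ), mul(SSZ, SSSZ)))
  step 10: add(add(mul(Z, SSSZ), mul(add(Z, Z), mul(Z, SSSZ))), add(add(Z, SSZ), mul(SSZ, SSSZ)))
  step 11: add(add(Z, mul(add(Z, Z), mul(Z, SSSZ))), add(add(Z, SSZ), mul(SSZ, SSSZ)))
  step 12: add(mul(add(Z, Z), mul(Z, SSSZ)), add(add(Z, SSZ), mul(SSZ, SSSZ)))
  step 13: add(mul(Z, mul(Z, SSSZ)), add(add(Z, SSZ), mul(SSZ, SSSZ)))
  step 14: add(Z, add(add(Z, SSZ), mul(SSZ, SSSZ)))
  step 15: add(add(Z, SSZ), mul(SSZ, SSSZ))
  step 16: add(SSZ, mul(SSZ, SSSZ))
  step 17: S(add(SZ, mul(SSZ, SSSZ)))
  step 18: S(S(add(Z, mul(SSZ, SSSZ))))
  step 19: S(S(mul(SSZ, SSSZ)))
  step 20: S(S(add(SSSZ, mul(SZ, SSSZ))))
  step 21: S(S(S(add(SSZ, mul(SZ, SSSZ)))))
  step 22: S(S(S(S(add(SZ, mul(SZ, SSSZ))))))
  step 23: S(S(S(S(S(add(Z, mul(SZ, SSSZ)))))))
  step 24: S(S(S(S(S(mul(SZ, SSSZ))))))
  step 25: S(S(S(S(S(add(SSSZ, mul(Z, SSSZ)))))))
  step 26: S(S(S(S(S(S(add(SSZ, mul(Z, SSSZ))))))))
  step 27: S(S(S(S(S(S(S(add(SZ, mul(Z, SSSZ)))))))))
  step 28: S(S(S(S(S(S(S(S(add(Z, mul(Z, SSSZ))))))))))
  step 29: S(S(S(S(S(S(S(S(mul(Z, SSSZ)))))))))
  step 30: S^8(Z)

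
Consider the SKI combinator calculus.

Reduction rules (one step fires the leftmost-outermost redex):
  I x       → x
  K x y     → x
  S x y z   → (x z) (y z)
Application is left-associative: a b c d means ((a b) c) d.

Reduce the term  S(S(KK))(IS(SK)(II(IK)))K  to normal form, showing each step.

Answer: normal form = K(K(KK))  (in 10 steps)

Reduction:
  start: S(S(KK))(IS(SK)(II(IK)))K
  →1  S(KK)K(IS(SK)(II(IK))K)
  →2  KK(IS(SK)(II(IK))K)(K(IS(SK)(II(IK))K))
  →3  K(K(IS(SK)(II(IK))K))
  →4  K(K(S(SK)(II(IK))K))
  →5  K(K(SKK(II(IK)K)))
  →6  K(K(K(II(IK)K)(K(II(IK)K))))
  →7  K(K(II(IK)K))
  →8  K(K(I(IK)K))
  →9  K(K(IKK))
  →10  K(K(KK))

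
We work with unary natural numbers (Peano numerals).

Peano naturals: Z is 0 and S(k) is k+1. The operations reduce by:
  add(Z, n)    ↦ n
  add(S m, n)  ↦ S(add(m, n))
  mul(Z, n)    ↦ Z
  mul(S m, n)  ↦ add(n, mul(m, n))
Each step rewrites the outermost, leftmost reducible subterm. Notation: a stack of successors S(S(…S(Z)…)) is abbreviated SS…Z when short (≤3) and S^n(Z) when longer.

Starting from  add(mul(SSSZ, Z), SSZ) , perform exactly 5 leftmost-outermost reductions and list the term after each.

  start: add(mul(SSSZ, Z), SSZ)
  [1] add(add(Z, mul(SSZ, Z)), SSZ)
  [2] add(mul(SSZ, Z), SSZ)
  [3] add(add(Z, mul(SZ, Z)), SSZ)
  [4] add(mul(SZ, Z), SSZ)
  [5] add(add(Z, mul(Z, Z)), SSZ)

Answer: after 5 steps: add(add(Z, mul(Z, Z)), SSZ)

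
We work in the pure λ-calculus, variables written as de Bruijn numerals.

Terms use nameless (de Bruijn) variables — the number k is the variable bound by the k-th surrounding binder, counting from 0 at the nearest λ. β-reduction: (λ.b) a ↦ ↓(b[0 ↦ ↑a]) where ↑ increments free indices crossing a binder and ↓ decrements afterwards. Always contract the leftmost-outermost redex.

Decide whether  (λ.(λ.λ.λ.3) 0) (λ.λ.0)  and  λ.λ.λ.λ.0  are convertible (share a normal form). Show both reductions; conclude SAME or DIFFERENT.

Answer: SAME — A ⇓ λ.λ.λ.λ.0, B ⇓ λ.λ.λ.λ.0

Derivation:
Term A:
  start: (λ.(λ.λ.λ.3) 0) (λ.λ.0)
  step 1: (λ.λ.λ.λ.λ.0) (λ.λ.0)
  step 2: λ.λ.λ.λ.0

Term B:
  start: λ.λ.λ.λ.0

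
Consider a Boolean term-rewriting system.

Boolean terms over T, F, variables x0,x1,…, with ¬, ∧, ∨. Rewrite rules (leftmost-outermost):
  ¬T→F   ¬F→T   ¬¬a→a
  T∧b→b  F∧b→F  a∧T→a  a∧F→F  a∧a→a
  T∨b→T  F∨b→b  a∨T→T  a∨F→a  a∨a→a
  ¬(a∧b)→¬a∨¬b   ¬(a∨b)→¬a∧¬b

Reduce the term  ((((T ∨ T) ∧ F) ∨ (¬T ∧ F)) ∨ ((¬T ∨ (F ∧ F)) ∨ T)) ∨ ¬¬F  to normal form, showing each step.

  start: ((((T ∨ T) ∧ F) ∨ (¬T ∧ F)) ∨ ((¬T ∨ (F ∧ F)) ∨ T)) ∨ ¬¬F
  [1] ((F ∨ (¬T ∧ F)) ∨ ((¬T ∨ (F ∧ F)) ∨ T)) ∨ ¬¬F
  [2] ((¬T ∧ F) ∨ ((¬T ∨ (F ∧ F)) ∨ T)) ∨ ¬¬F
  [3] (F ∨ ((¬T ∨ (F ∧ F)) ∨ T)) ∨ ¬¬F
  [4] ((¬T ∨ (F ∧ F)) ∨ T) ∨ ¬¬F
  [5] T ∨ ¬¬F
  [6] T

Answer: normal form = T  (in 6 steps)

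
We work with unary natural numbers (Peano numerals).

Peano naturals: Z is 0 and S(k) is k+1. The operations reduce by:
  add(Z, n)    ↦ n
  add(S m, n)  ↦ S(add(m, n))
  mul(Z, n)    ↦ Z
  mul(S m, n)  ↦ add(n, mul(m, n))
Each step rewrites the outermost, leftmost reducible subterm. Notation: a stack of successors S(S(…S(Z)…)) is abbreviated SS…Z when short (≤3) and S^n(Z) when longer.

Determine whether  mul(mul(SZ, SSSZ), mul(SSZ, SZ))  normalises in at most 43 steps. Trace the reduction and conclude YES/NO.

  start: mul(mul(SZ, SSSZ), mul(SSZ, SZ))
  [1] mul(add(SSSZ, mul(Z, SSSZ)), mul(SSZ, SZ))
  [2] mul(S(add(SSZ, mul(Z, SSSZ))), mul(SSZ, SZ))
  [3] add(mul(SSZ, SZ), mul(add(SSZ, mul(Z, SSSZ)), mul(SSZ, SZ)))
  [4] add(add(SZ, mul(SZ, SZ)), mul(add(SSZ, mul(Z, SSSZ)), mul(SSZ, SZ)))
  [5] add(S(add(Z, mul(SZ, SZ))), mul(add(SSZ, mul(Z, SSSZ)), mul(SSZ, SZ)))
  [6] S(add(add(Z, mul(SZ, SZ)), mul(add(SSZ, mul(Z, SSSZ)), mul(SSZ, SZ))))
  [7] S(add(mul(SZ, SZ), mul(add(SSZ, mul(Z, SSSZ)), mul(SSZ, SZ))))
  [8] S(add(add(SZ, mul(Z, SZ)), mul(add(SSZ, mul(Z, SSSZ)), mul(SSZ, SZ))))
  [9] S(add(S(add(Z, mul(Z, SZ))), mul(add(SSZ, mul(Z, SSSZ)), mul(SSZ, SZ))))
  [10] S(S(add(add(Z, mul(Z, SZ)), mul(add(SSZ, mul(Z, SSSZ)), mul(SSZ, SZ)))))
  [11] S(S(add(mul(Z, SZ), mul(add(SSZ, mul(Z, SSSZ)), mul(SSZ, SZ)))))
  [12] S(S(add(Z, mul(add(SSZ, mul(Z, SSSZ)), mul(SSZ, SZ)))))
  [13] S(S(mul(add(SSZ, mul(Z, SSSZ)), mul(SSZ, SZ))))
  [14] S(S(mul(S(add(SZ, mul(Z, SSSZ))), mul(SSZ, SZ))))
  [15] S(S(add(mul(SSZ, SZ), mul(add(SZ, mul(Z, SSSZ)), mul(SSZ, SZ)))))
  [16] S(S(add(add(SZ, mul(SZ, SZ)), mul(add(SZ, mul(Z, SSSZ)), mul(SSZ, SZ)))))
  [17] S(S(add(S(add(Z, mul(SZ, SZ))), mul(add(SZ, mul(Z, SSSZ)), mul(SSZ, SZ)))))
  [18] S(S(S(add(add(Z, mul(SZ, SZ)), mul(add(SZ, mul(Z, SSSZ)), mul(SSZ, SZ))))))
  [19] S(S(S(add(mul(SZ, SZ), mul(add(SZ, mul(Z, SSSZ)), mul(SSZ, SZ))))))
  [20] S(S(S(add(add(SZ, mul(Z, SZ)), mul(add(SZ, mul(Z, SSSZ)), mul(SSZ, SZ))))))
  [21] S(S(S(add(S(add(Z, mul(Z, SZ))), mul(add(SZ, mul(Z, SSSZ)), mul(SSZ, SZ))))))
  [22] S(S(S(S(add(add(Z, mul(Z, SZ)), mul(add(SZ, mul(Z, SSSZ)), mul(SSZ, SZ)))))))
  [23] S(S(S(S(add(mul(Z, SZ), mul(add(SZ, mul(Z, SSSZ)), mul(SSZ, SZ)))))))
  [24] S(S(S(S(add(Z, mul(add(SZ, mul(Z, SSSZ)), mul(SSZ, SZ)))))))
  [25] S(S(S(S(mul(add(SZ, mul(Z, SSSZ)), mul(SSZ, SZ))))))
  [26] S(S(S(S(mul(S(add(Z, mul(Z, SSSZ))), mul(SSZ, SZ))))))
  [27] S(S(S(S(add(mul(SSZ, SZ), mul(add(Z, mul(Z, SSSZ)), mul(SSZ, SZ)))))))
  [28] S(S(S(S(add(add(SZ, mul(SZ, SZ)), mul(add(Z, mul(Z, SSSZ)), mul(SSZ, SZ)))))))
  [29] S(S(S(S(add(S(add(Z, mul(SZ, SZ))), mul(add(Z, mul(Z, SSSZ)), mul(SSZ, SZ)))))))
  [30] S(S(S(S(S(add(add(Z, mul(SZ, SZ)), mul(add(Z, mul(Z, SSSZ)), mul(SSZ, SZ))))))))
  [31] S(S(S(S(S(add(mul(SZ, SZ), mul(add(Z, mul(Z, SSSZ)), mul(SSZ, SZ))))))))
  [32] S(S(S(S(S(add(add(SZ, mul(Z, SZ)), mul(add(Z, mul(Z, SSSZ)), mul(SSZ, SZ))))))))
  [33] S(S(S(S(S(add(S(add(Z, mul(Z, SZ))), mul(add(Z, mul(Z, SSSZ)), mul(SSZ, SZ))))))))
  [34] S(S(S(S(S(S(add(add(Z, mul(Z, SZ)), mul(add(Z, mul(Z, SSSZ)), mul(SSZ, SZ)))))))))
  [35] S(S(S(S(S(S(add(mul(Z, SZ), mul(add(Z, mul(Z, SSSZ)), mul(SSZ, SZ)))))))))
  [36] S(S(S(S(S(S(add(Z, mul(add(Z, mul(Z, SSSZ)), mul(SSZ, SZ)))))))))
  [37] S(S(S(S(S(S(mul(add(Z, mul(Z, SSSZ)), mul(SSZ, SZ))))))))
  [38] S(S(S(S(S(S(mul(mul(Z, SSSZ), mul(SSZ, SZ))))))))
  [39] S(S(S(S(S(S(mul(Z, mul(SSZ, SZ))))))))
  [40] S^6(Z)

Answer: YES — reaches normal form S^6(Z) in 40 ≤ 43 steps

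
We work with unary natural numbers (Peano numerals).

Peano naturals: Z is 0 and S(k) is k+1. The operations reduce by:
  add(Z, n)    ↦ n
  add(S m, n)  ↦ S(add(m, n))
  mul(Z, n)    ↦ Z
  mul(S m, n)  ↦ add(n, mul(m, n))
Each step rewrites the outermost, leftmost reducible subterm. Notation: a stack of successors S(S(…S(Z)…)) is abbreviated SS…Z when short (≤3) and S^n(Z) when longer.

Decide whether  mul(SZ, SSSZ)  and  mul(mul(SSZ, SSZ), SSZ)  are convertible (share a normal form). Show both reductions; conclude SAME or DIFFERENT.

Answer: DIFFERENT — A ⇓ SSSZ, B ⇓ S^8(Z)

Working:
Term A:
  start: mul(SZ, SSSZ)
  step 1: add(SSSZ, mul(Z, SSSZ))
  step 2: S(add(SSZ, mul(Z, SSSZ)))
  step 3: S(S(add(SZ, mul(Z, SSSZ))))
  step 4: S(S(S(add(Z, mul(Z, SSSZ)))))
  step 5: S(S(S(mul(Z, SSSZ))))
  step 6: SSSZ

Term B:
  start: mul(mul(SSZ, SSZ), SSZ)
  step 1: mul(add(SSZ, mul(SZ, SSZ)), SSZ)
  step 2: mul(S(add(SZ, mul(SZ, SSZ))), SSZ)
  step 3: add(SSZ, mul(add(SZ, mul(SZ, SSZ)), SSZ))
  step 4: S(add(SZ, mul(add(SZ, mul(SZ, SSZ)), SSZ)))
  step 5: S(S(add(Z, mul(add(SZ, mul(SZ, SSZ)), SSZ))))
  step 6: S(S(mul(add(SZ, mul(SZ, SSZ)), SSZ)))
  step 7: S(S(mul(S(add(Z, mul(SZ, SSZ))), SSZ)))
  step 8: S(S(add(SSZ, mul(add(Z, mul(SZ, SSZ)), SSZ))))
  step 9: S(S(S(add(SZ, mul(add(Z, mul(SZ, SSZ)), SSZ)))))
  step 10: S(S(S(S(add(Z, mul(add(Z, mul(SZ, SSZ)), SSZ))))))
  step 11: S(S(S(S(mul(add(Z, mul(SZ, SSZ)), SSZ)))))
  step 12: S(S(S(S(mul(mul(SZ, SSZ), SSZ)))))
  step 13: S(S(S(S(mul(add(SSZ, mul(Z, SSZ)), SSZ)))))
  step 14: S(S(S(S(mul(S(add(SZ, mul(Z, SSZ))), SSZ)))))
  step 15: S(S(S(S(add(SSZ, mul(add(SZ, mul(Z, SSZ)), SSZ))))))
  step 16: S(S(S(S(S(add(SZ, mul(add(SZ, mul(Z, SSZ)), SSZ)))))))
  step 17: S(S(S(S(S(S(add(Z, mul(add(SZ, mul(Z, SSZ)), SSZ))))))))
  step 18: S(S(S(S(S(S(mul(add(SZ, mul(Z, SSZ)), SSZ)))))))
  step 19: S(S(S(S(S(S(mul(S(add(Z, mul(Z, SSZ))), SSZ)))))))
  step 20: S(S(S(S(S(S(add(SSZ, mul(add(Z, mul(Z, SSZ)), SSZ))))))))
  step 21: S(S(S(S(S(S(S(add(SZ, mul(add(Z, mul(Z, SSZ)), SSZ)))))))))
  step 22: S(S(S(S(S(S(S(S(add(Z, mul(add(Z, mul(Z, SSZ)), SSZ))))))))))
  step 23: S(S(S(S(S(S(S(S(mul(add(Z, mul(Z, SSZ)), SSZ)))))))))
  step 24: S(S(S(S(S(S(S(S(mul(mul(Z, SSZ), SSZ)))))))))
  step 25: S(S(S(S(S(S(S(S(mul(Z, SSZ)))))))))
  step 26: S^8(Z)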